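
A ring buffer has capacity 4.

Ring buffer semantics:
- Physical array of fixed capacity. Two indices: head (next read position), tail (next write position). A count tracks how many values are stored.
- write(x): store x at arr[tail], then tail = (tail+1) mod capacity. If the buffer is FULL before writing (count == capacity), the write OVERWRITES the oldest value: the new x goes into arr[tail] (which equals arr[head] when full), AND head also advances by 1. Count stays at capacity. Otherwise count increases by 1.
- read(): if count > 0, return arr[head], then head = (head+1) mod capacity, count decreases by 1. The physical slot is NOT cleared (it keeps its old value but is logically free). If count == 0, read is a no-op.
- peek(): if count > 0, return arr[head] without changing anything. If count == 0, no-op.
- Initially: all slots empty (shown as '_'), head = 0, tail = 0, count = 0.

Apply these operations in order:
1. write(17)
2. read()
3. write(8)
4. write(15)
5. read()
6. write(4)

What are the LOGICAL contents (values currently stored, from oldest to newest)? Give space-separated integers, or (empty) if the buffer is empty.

After op 1 (write(17)): arr=[17 _ _ _] head=0 tail=1 count=1
After op 2 (read()): arr=[17 _ _ _] head=1 tail=1 count=0
After op 3 (write(8)): arr=[17 8 _ _] head=1 tail=2 count=1
After op 4 (write(15)): arr=[17 8 15 _] head=1 tail=3 count=2
After op 5 (read()): arr=[17 8 15 _] head=2 tail=3 count=1
After op 6 (write(4)): arr=[17 8 15 4] head=2 tail=0 count=2

Answer: 15 4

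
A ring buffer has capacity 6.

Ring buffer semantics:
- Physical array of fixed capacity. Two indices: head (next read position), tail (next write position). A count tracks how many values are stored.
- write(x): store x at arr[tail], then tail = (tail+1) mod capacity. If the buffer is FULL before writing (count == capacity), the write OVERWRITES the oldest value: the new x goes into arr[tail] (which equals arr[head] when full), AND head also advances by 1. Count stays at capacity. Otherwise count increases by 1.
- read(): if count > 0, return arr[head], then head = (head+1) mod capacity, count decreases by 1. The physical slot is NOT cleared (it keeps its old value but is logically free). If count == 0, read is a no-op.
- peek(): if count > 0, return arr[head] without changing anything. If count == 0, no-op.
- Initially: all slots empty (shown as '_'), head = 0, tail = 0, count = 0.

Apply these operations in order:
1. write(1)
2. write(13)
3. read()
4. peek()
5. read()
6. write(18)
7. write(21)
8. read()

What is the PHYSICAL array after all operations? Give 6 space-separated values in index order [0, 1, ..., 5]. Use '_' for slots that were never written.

After op 1 (write(1)): arr=[1 _ _ _ _ _] head=0 tail=1 count=1
After op 2 (write(13)): arr=[1 13 _ _ _ _] head=0 tail=2 count=2
After op 3 (read()): arr=[1 13 _ _ _ _] head=1 tail=2 count=1
After op 4 (peek()): arr=[1 13 _ _ _ _] head=1 tail=2 count=1
After op 5 (read()): arr=[1 13 _ _ _ _] head=2 tail=2 count=0
After op 6 (write(18)): arr=[1 13 18 _ _ _] head=2 tail=3 count=1
After op 7 (write(21)): arr=[1 13 18 21 _ _] head=2 tail=4 count=2
After op 8 (read()): arr=[1 13 18 21 _ _] head=3 tail=4 count=1

Answer: 1 13 18 21 _ _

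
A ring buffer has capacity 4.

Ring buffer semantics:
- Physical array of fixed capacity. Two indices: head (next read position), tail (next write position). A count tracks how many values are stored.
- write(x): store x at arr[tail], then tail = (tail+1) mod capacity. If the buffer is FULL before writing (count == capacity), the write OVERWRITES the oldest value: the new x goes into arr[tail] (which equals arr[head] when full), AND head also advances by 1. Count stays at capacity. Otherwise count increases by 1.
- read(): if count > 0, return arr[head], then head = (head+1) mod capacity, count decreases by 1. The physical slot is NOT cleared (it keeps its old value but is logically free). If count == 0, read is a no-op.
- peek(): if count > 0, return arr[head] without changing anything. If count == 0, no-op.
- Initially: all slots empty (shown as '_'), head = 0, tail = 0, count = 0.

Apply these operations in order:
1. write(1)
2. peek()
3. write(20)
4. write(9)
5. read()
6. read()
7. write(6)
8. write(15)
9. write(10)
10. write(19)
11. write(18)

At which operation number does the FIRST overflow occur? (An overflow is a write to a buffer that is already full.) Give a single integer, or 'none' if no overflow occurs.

After op 1 (write(1)): arr=[1 _ _ _] head=0 tail=1 count=1
After op 2 (peek()): arr=[1 _ _ _] head=0 tail=1 count=1
After op 3 (write(20)): arr=[1 20 _ _] head=0 tail=2 count=2
After op 4 (write(9)): arr=[1 20 9 _] head=0 tail=3 count=3
After op 5 (read()): arr=[1 20 9 _] head=1 tail=3 count=2
After op 6 (read()): arr=[1 20 9 _] head=2 tail=3 count=1
After op 7 (write(6)): arr=[1 20 9 6] head=2 tail=0 count=2
After op 8 (write(15)): arr=[15 20 9 6] head=2 tail=1 count=3
After op 9 (write(10)): arr=[15 10 9 6] head=2 tail=2 count=4
After op 10 (write(19)): arr=[15 10 19 6] head=3 tail=3 count=4
After op 11 (write(18)): arr=[15 10 19 18] head=0 tail=0 count=4

Answer: 10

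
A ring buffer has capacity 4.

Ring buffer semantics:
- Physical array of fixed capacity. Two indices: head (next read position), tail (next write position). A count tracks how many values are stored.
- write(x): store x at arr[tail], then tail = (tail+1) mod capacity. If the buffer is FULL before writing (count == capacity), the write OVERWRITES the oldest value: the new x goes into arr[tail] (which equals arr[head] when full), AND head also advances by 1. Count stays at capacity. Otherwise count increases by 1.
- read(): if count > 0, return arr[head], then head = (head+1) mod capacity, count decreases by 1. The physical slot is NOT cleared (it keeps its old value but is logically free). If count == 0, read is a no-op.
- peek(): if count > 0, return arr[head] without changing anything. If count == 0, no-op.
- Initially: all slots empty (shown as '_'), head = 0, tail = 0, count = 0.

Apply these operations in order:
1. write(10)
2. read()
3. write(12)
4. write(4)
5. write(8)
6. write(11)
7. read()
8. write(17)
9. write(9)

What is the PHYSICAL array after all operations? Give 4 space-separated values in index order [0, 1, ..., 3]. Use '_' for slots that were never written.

Answer: 11 17 9 8

Derivation:
After op 1 (write(10)): arr=[10 _ _ _] head=0 tail=1 count=1
After op 2 (read()): arr=[10 _ _ _] head=1 tail=1 count=0
After op 3 (write(12)): arr=[10 12 _ _] head=1 tail=2 count=1
After op 4 (write(4)): arr=[10 12 4 _] head=1 tail=3 count=2
After op 5 (write(8)): arr=[10 12 4 8] head=1 tail=0 count=3
After op 6 (write(11)): arr=[11 12 4 8] head=1 tail=1 count=4
After op 7 (read()): arr=[11 12 4 8] head=2 tail=1 count=3
After op 8 (write(17)): arr=[11 17 4 8] head=2 tail=2 count=4
After op 9 (write(9)): arr=[11 17 9 8] head=3 tail=3 count=4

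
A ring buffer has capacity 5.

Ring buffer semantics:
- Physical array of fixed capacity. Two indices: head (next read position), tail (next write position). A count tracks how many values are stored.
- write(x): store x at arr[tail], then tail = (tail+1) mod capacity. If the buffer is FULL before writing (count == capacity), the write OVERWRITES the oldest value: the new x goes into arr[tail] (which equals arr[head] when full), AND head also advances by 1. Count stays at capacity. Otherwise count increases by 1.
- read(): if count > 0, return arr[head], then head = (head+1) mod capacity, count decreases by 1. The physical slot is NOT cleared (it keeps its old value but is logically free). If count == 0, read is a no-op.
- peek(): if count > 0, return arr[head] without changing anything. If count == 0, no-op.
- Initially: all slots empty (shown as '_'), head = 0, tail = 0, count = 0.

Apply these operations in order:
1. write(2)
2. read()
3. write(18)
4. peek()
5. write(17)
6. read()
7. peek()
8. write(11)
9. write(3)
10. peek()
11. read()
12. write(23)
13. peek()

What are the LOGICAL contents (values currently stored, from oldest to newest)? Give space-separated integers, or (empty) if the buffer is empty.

After op 1 (write(2)): arr=[2 _ _ _ _] head=0 tail=1 count=1
After op 2 (read()): arr=[2 _ _ _ _] head=1 tail=1 count=0
After op 3 (write(18)): arr=[2 18 _ _ _] head=1 tail=2 count=1
After op 4 (peek()): arr=[2 18 _ _ _] head=1 tail=2 count=1
After op 5 (write(17)): arr=[2 18 17 _ _] head=1 tail=3 count=2
After op 6 (read()): arr=[2 18 17 _ _] head=2 tail=3 count=1
After op 7 (peek()): arr=[2 18 17 _ _] head=2 tail=3 count=1
After op 8 (write(11)): arr=[2 18 17 11 _] head=2 tail=4 count=2
After op 9 (write(3)): arr=[2 18 17 11 3] head=2 tail=0 count=3
After op 10 (peek()): arr=[2 18 17 11 3] head=2 tail=0 count=3
After op 11 (read()): arr=[2 18 17 11 3] head=3 tail=0 count=2
After op 12 (write(23)): arr=[23 18 17 11 3] head=3 tail=1 count=3
After op 13 (peek()): arr=[23 18 17 11 3] head=3 tail=1 count=3

Answer: 11 3 23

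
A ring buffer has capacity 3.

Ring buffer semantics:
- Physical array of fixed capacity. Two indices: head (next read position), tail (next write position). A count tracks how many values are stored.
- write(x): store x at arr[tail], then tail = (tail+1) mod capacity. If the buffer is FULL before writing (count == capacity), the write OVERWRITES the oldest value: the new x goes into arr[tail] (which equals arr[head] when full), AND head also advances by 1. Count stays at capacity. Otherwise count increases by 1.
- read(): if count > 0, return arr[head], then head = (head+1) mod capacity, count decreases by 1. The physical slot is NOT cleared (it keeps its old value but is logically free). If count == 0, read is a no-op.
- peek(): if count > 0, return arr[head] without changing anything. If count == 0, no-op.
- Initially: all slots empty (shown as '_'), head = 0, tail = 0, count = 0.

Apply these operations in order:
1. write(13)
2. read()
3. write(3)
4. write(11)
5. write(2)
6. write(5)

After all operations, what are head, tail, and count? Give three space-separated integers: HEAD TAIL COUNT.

Answer: 2 2 3

Derivation:
After op 1 (write(13)): arr=[13 _ _] head=0 tail=1 count=1
After op 2 (read()): arr=[13 _ _] head=1 tail=1 count=0
After op 3 (write(3)): arr=[13 3 _] head=1 tail=2 count=1
After op 4 (write(11)): arr=[13 3 11] head=1 tail=0 count=2
After op 5 (write(2)): arr=[2 3 11] head=1 tail=1 count=3
After op 6 (write(5)): arr=[2 5 11] head=2 tail=2 count=3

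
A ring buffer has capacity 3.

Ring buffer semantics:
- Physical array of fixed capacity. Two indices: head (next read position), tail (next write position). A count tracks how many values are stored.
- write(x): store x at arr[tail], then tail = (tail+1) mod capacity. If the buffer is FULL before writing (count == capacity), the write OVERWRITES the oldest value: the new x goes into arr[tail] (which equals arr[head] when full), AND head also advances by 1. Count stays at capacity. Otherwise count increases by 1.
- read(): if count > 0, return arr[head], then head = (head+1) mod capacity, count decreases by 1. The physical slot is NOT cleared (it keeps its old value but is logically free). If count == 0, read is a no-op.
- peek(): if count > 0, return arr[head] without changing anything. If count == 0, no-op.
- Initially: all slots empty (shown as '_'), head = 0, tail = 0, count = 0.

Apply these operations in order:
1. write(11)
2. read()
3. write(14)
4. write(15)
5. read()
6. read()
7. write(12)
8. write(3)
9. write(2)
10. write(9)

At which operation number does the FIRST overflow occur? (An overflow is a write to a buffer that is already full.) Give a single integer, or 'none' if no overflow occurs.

After op 1 (write(11)): arr=[11 _ _] head=0 tail=1 count=1
After op 2 (read()): arr=[11 _ _] head=1 tail=1 count=0
After op 3 (write(14)): arr=[11 14 _] head=1 tail=2 count=1
After op 4 (write(15)): arr=[11 14 15] head=1 tail=0 count=2
After op 5 (read()): arr=[11 14 15] head=2 tail=0 count=1
After op 6 (read()): arr=[11 14 15] head=0 tail=0 count=0
After op 7 (write(12)): arr=[12 14 15] head=0 tail=1 count=1
After op 8 (write(3)): arr=[12 3 15] head=0 tail=2 count=2
After op 9 (write(2)): arr=[12 3 2] head=0 tail=0 count=3
After op 10 (write(9)): arr=[9 3 2] head=1 tail=1 count=3

Answer: 10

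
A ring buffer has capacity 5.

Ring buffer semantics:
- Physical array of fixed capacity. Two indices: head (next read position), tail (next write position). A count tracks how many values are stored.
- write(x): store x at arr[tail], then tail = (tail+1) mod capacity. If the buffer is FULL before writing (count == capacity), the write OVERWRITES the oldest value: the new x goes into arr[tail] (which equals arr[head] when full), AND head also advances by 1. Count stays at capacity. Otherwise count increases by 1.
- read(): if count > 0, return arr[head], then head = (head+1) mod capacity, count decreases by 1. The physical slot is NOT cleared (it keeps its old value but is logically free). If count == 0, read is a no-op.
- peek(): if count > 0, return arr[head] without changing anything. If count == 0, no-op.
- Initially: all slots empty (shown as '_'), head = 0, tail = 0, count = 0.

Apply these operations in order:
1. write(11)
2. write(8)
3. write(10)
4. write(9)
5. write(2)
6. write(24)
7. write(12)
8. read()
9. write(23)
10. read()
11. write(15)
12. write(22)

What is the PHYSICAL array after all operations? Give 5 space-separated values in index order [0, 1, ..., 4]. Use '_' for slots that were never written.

After op 1 (write(11)): arr=[11 _ _ _ _] head=0 tail=1 count=1
After op 2 (write(8)): arr=[11 8 _ _ _] head=0 tail=2 count=2
After op 3 (write(10)): arr=[11 8 10 _ _] head=0 tail=3 count=3
After op 4 (write(9)): arr=[11 8 10 9 _] head=0 tail=4 count=4
After op 5 (write(2)): arr=[11 8 10 9 2] head=0 tail=0 count=5
After op 6 (write(24)): arr=[24 8 10 9 2] head=1 tail=1 count=5
After op 7 (write(12)): arr=[24 12 10 9 2] head=2 tail=2 count=5
After op 8 (read()): arr=[24 12 10 9 2] head=3 tail=2 count=4
After op 9 (write(23)): arr=[24 12 23 9 2] head=3 tail=3 count=5
After op 10 (read()): arr=[24 12 23 9 2] head=4 tail=3 count=4
After op 11 (write(15)): arr=[24 12 23 15 2] head=4 tail=4 count=5
After op 12 (write(22)): arr=[24 12 23 15 22] head=0 tail=0 count=5

Answer: 24 12 23 15 22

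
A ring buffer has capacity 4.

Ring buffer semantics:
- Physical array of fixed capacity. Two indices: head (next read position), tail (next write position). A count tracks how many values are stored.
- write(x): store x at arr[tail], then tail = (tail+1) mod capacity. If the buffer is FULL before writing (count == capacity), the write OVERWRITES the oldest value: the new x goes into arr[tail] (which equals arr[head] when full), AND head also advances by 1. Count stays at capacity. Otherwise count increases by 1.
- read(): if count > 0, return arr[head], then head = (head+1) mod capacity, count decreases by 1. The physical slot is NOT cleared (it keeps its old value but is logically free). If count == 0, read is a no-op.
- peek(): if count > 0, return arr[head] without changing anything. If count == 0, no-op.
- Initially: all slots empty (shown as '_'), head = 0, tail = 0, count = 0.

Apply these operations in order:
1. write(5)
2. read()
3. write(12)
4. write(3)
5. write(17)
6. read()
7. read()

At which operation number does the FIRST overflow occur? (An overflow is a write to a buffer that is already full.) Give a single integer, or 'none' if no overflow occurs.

After op 1 (write(5)): arr=[5 _ _ _] head=0 tail=1 count=1
After op 2 (read()): arr=[5 _ _ _] head=1 tail=1 count=0
After op 3 (write(12)): arr=[5 12 _ _] head=1 tail=2 count=1
After op 4 (write(3)): arr=[5 12 3 _] head=1 tail=3 count=2
After op 5 (write(17)): arr=[5 12 3 17] head=1 tail=0 count=3
After op 6 (read()): arr=[5 12 3 17] head=2 tail=0 count=2
After op 7 (read()): arr=[5 12 3 17] head=3 tail=0 count=1

Answer: none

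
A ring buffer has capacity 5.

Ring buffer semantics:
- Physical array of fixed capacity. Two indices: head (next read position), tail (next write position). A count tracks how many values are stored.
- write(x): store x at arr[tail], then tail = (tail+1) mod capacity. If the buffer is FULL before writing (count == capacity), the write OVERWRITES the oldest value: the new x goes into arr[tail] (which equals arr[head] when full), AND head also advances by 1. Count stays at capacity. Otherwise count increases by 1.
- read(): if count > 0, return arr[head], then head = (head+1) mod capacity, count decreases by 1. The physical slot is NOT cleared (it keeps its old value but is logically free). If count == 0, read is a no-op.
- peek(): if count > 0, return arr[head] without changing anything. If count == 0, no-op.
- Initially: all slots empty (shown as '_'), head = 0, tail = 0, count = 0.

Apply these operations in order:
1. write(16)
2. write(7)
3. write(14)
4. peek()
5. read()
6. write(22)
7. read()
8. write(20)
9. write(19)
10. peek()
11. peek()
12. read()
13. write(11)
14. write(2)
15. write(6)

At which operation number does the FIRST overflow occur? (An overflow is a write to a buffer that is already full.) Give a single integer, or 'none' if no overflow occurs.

Answer: 15

Derivation:
After op 1 (write(16)): arr=[16 _ _ _ _] head=0 tail=1 count=1
After op 2 (write(7)): arr=[16 7 _ _ _] head=0 tail=2 count=2
After op 3 (write(14)): arr=[16 7 14 _ _] head=0 tail=3 count=3
After op 4 (peek()): arr=[16 7 14 _ _] head=0 tail=3 count=3
After op 5 (read()): arr=[16 7 14 _ _] head=1 tail=3 count=2
After op 6 (write(22)): arr=[16 7 14 22 _] head=1 tail=4 count=3
After op 7 (read()): arr=[16 7 14 22 _] head=2 tail=4 count=2
After op 8 (write(20)): arr=[16 7 14 22 20] head=2 tail=0 count=3
After op 9 (write(19)): arr=[19 7 14 22 20] head=2 tail=1 count=4
After op 10 (peek()): arr=[19 7 14 22 20] head=2 tail=1 count=4
After op 11 (peek()): arr=[19 7 14 22 20] head=2 tail=1 count=4
After op 12 (read()): arr=[19 7 14 22 20] head=3 tail=1 count=3
After op 13 (write(11)): arr=[19 11 14 22 20] head=3 tail=2 count=4
After op 14 (write(2)): arr=[19 11 2 22 20] head=3 tail=3 count=5
After op 15 (write(6)): arr=[19 11 2 6 20] head=4 tail=4 count=5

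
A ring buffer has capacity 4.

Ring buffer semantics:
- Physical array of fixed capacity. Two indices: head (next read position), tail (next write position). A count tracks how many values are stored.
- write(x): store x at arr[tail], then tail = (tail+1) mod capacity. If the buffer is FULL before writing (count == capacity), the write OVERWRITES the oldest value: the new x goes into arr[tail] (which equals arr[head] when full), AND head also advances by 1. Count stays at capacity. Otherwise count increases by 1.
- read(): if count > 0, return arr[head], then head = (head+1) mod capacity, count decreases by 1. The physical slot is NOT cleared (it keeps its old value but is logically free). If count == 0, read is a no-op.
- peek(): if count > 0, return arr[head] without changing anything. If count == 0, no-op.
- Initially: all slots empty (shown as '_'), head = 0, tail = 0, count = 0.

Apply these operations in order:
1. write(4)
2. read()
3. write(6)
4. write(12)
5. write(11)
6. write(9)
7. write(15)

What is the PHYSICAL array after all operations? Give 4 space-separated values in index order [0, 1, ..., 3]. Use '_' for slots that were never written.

Answer: 9 15 12 11

Derivation:
After op 1 (write(4)): arr=[4 _ _ _] head=0 tail=1 count=1
After op 2 (read()): arr=[4 _ _ _] head=1 tail=1 count=0
After op 3 (write(6)): arr=[4 6 _ _] head=1 tail=2 count=1
After op 4 (write(12)): arr=[4 6 12 _] head=1 tail=3 count=2
After op 5 (write(11)): arr=[4 6 12 11] head=1 tail=0 count=3
After op 6 (write(9)): arr=[9 6 12 11] head=1 tail=1 count=4
After op 7 (write(15)): arr=[9 15 12 11] head=2 tail=2 count=4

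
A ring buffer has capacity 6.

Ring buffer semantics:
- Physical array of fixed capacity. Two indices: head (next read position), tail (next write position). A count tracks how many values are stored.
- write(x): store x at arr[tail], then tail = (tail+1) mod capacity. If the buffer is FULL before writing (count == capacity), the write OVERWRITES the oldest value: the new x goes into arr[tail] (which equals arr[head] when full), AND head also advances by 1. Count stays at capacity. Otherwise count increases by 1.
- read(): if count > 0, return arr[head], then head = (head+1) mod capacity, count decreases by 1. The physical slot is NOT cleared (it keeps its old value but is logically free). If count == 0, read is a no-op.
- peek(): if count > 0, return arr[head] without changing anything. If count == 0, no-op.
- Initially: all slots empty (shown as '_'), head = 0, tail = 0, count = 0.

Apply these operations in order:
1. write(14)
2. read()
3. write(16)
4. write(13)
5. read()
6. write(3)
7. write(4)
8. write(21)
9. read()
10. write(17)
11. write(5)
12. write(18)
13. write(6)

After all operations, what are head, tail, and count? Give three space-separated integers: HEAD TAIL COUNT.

Answer: 4 4 6

Derivation:
After op 1 (write(14)): arr=[14 _ _ _ _ _] head=0 tail=1 count=1
After op 2 (read()): arr=[14 _ _ _ _ _] head=1 tail=1 count=0
After op 3 (write(16)): arr=[14 16 _ _ _ _] head=1 tail=2 count=1
After op 4 (write(13)): arr=[14 16 13 _ _ _] head=1 tail=3 count=2
After op 5 (read()): arr=[14 16 13 _ _ _] head=2 tail=3 count=1
After op 6 (write(3)): arr=[14 16 13 3 _ _] head=2 tail=4 count=2
After op 7 (write(4)): arr=[14 16 13 3 4 _] head=2 tail=5 count=3
After op 8 (write(21)): arr=[14 16 13 3 4 21] head=2 tail=0 count=4
After op 9 (read()): arr=[14 16 13 3 4 21] head=3 tail=0 count=3
After op 10 (write(17)): arr=[17 16 13 3 4 21] head=3 tail=1 count=4
After op 11 (write(5)): arr=[17 5 13 3 4 21] head=3 tail=2 count=5
After op 12 (write(18)): arr=[17 5 18 3 4 21] head=3 tail=3 count=6
After op 13 (write(6)): arr=[17 5 18 6 4 21] head=4 tail=4 count=6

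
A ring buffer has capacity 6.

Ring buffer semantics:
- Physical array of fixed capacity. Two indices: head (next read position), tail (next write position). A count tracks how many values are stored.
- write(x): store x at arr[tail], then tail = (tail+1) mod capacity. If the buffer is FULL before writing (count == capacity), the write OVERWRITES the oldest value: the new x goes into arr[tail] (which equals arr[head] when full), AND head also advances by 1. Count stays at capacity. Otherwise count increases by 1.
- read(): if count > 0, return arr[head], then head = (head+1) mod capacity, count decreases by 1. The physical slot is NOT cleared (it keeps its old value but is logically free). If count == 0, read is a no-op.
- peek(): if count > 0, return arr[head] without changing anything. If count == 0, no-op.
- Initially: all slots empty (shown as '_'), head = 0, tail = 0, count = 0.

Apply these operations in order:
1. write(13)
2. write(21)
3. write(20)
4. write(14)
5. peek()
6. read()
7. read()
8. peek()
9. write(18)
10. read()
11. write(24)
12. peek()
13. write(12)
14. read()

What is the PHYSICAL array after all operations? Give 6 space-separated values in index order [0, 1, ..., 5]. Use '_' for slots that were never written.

Answer: 12 21 20 14 18 24

Derivation:
After op 1 (write(13)): arr=[13 _ _ _ _ _] head=0 tail=1 count=1
After op 2 (write(21)): arr=[13 21 _ _ _ _] head=0 tail=2 count=2
After op 3 (write(20)): arr=[13 21 20 _ _ _] head=0 tail=3 count=3
After op 4 (write(14)): arr=[13 21 20 14 _ _] head=0 tail=4 count=4
After op 5 (peek()): arr=[13 21 20 14 _ _] head=0 tail=4 count=4
After op 6 (read()): arr=[13 21 20 14 _ _] head=1 tail=4 count=3
After op 7 (read()): arr=[13 21 20 14 _ _] head=2 tail=4 count=2
After op 8 (peek()): arr=[13 21 20 14 _ _] head=2 tail=4 count=2
After op 9 (write(18)): arr=[13 21 20 14 18 _] head=2 tail=5 count=3
After op 10 (read()): arr=[13 21 20 14 18 _] head=3 tail=5 count=2
After op 11 (write(24)): arr=[13 21 20 14 18 24] head=3 tail=0 count=3
After op 12 (peek()): arr=[13 21 20 14 18 24] head=3 tail=0 count=3
After op 13 (write(12)): arr=[12 21 20 14 18 24] head=3 tail=1 count=4
After op 14 (read()): arr=[12 21 20 14 18 24] head=4 tail=1 count=3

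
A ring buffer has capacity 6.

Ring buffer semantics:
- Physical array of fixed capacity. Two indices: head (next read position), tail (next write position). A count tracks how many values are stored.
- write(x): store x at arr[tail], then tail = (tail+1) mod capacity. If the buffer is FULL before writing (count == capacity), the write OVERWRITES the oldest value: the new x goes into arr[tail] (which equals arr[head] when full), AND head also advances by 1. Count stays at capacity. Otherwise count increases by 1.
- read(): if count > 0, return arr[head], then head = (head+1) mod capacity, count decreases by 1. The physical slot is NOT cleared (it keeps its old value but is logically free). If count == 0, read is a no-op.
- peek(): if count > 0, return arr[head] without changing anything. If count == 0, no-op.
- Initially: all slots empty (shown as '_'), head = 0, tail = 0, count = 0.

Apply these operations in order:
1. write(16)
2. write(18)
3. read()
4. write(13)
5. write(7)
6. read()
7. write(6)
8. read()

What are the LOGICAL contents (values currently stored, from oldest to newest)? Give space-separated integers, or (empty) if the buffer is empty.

After op 1 (write(16)): arr=[16 _ _ _ _ _] head=0 tail=1 count=1
After op 2 (write(18)): arr=[16 18 _ _ _ _] head=0 tail=2 count=2
After op 3 (read()): arr=[16 18 _ _ _ _] head=1 tail=2 count=1
After op 4 (write(13)): arr=[16 18 13 _ _ _] head=1 tail=3 count=2
After op 5 (write(7)): arr=[16 18 13 7 _ _] head=1 tail=4 count=3
After op 6 (read()): arr=[16 18 13 7 _ _] head=2 tail=4 count=2
After op 7 (write(6)): arr=[16 18 13 7 6 _] head=2 tail=5 count=3
After op 8 (read()): arr=[16 18 13 7 6 _] head=3 tail=5 count=2

Answer: 7 6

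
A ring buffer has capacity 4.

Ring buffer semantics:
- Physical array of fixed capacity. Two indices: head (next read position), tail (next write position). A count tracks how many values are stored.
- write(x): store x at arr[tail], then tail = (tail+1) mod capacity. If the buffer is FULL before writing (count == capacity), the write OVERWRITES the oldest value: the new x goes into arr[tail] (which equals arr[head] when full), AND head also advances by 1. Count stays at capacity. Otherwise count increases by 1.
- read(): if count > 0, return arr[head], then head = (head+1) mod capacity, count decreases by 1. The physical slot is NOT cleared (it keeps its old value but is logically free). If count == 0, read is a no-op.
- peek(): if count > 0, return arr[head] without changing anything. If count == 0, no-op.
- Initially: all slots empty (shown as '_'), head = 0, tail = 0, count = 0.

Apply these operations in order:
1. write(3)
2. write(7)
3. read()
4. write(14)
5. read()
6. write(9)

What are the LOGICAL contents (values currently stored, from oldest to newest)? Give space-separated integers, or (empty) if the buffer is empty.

Answer: 14 9

Derivation:
After op 1 (write(3)): arr=[3 _ _ _] head=0 tail=1 count=1
After op 2 (write(7)): arr=[3 7 _ _] head=0 tail=2 count=2
After op 3 (read()): arr=[3 7 _ _] head=1 tail=2 count=1
After op 4 (write(14)): arr=[3 7 14 _] head=1 tail=3 count=2
After op 5 (read()): arr=[3 7 14 _] head=2 tail=3 count=1
After op 6 (write(9)): arr=[3 7 14 9] head=2 tail=0 count=2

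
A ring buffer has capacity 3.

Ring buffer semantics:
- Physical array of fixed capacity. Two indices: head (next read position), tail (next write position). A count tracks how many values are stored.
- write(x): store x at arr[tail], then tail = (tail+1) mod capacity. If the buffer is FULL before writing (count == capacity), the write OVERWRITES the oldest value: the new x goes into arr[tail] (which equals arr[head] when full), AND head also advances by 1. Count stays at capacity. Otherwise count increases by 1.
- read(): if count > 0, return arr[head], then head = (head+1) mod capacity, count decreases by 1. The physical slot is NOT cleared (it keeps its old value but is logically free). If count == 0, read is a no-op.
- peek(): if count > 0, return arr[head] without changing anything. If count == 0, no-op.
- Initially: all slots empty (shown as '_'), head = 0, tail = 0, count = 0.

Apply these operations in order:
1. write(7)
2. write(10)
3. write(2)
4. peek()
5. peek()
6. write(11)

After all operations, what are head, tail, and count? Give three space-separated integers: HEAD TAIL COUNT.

Answer: 1 1 3

Derivation:
After op 1 (write(7)): arr=[7 _ _] head=0 tail=1 count=1
After op 2 (write(10)): arr=[7 10 _] head=0 tail=2 count=2
After op 3 (write(2)): arr=[7 10 2] head=0 tail=0 count=3
After op 4 (peek()): arr=[7 10 2] head=0 tail=0 count=3
After op 5 (peek()): arr=[7 10 2] head=0 tail=0 count=3
After op 6 (write(11)): arr=[11 10 2] head=1 tail=1 count=3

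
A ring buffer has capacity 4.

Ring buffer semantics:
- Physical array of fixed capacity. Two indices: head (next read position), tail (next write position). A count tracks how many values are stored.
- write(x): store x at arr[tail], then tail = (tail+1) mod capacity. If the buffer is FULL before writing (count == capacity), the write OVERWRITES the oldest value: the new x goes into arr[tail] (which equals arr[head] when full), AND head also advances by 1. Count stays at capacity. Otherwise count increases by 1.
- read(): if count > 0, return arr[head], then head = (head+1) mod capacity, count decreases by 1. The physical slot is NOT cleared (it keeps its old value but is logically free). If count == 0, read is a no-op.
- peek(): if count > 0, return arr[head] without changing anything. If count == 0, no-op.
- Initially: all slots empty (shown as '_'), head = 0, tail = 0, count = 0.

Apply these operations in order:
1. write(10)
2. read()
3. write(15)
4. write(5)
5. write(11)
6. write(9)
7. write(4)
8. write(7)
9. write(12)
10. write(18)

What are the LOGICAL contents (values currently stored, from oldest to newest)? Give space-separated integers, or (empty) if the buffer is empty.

Answer: 4 7 12 18

Derivation:
After op 1 (write(10)): arr=[10 _ _ _] head=0 tail=1 count=1
After op 2 (read()): arr=[10 _ _ _] head=1 tail=1 count=0
After op 3 (write(15)): arr=[10 15 _ _] head=1 tail=2 count=1
After op 4 (write(5)): arr=[10 15 5 _] head=1 tail=3 count=2
After op 5 (write(11)): arr=[10 15 5 11] head=1 tail=0 count=3
After op 6 (write(9)): arr=[9 15 5 11] head=1 tail=1 count=4
After op 7 (write(4)): arr=[9 4 5 11] head=2 tail=2 count=4
After op 8 (write(7)): arr=[9 4 7 11] head=3 tail=3 count=4
After op 9 (write(12)): arr=[9 4 7 12] head=0 tail=0 count=4
After op 10 (write(18)): arr=[18 4 7 12] head=1 tail=1 count=4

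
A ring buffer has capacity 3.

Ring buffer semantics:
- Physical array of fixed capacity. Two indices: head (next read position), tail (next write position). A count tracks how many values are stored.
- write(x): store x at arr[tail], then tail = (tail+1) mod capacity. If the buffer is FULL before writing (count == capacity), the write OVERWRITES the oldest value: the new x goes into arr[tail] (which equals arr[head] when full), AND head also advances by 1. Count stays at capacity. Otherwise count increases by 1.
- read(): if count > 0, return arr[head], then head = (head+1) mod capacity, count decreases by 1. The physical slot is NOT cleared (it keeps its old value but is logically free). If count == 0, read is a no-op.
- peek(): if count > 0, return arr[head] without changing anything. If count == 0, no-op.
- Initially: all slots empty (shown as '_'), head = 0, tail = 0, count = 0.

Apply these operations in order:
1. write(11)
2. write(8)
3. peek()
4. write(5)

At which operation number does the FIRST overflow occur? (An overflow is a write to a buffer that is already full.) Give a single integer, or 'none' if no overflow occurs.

After op 1 (write(11)): arr=[11 _ _] head=0 tail=1 count=1
After op 2 (write(8)): arr=[11 8 _] head=0 tail=2 count=2
After op 3 (peek()): arr=[11 8 _] head=0 tail=2 count=2
After op 4 (write(5)): arr=[11 8 5] head=0 tail=0 count=3

Answer: none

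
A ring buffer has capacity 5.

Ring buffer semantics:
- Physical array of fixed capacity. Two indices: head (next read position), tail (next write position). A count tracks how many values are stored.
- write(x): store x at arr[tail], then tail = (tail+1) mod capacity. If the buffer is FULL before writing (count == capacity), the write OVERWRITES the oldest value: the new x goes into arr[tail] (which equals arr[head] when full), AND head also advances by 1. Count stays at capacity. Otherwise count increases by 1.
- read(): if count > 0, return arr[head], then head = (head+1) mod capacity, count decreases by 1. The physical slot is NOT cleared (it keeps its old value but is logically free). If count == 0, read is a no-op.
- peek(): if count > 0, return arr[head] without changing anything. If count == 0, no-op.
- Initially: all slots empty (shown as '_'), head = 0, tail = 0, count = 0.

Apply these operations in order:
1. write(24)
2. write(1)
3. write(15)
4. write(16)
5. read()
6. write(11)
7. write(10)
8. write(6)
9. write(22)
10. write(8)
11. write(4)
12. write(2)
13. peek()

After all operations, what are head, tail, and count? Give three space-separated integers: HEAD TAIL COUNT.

After op 1 (write(24)): arr=[24 _ _ _ _] head=0 tail=1 count=1
After op 2 (write(1)): arr=[24 1 _ _ _] head=0 tail=2 count=2
After op 3 (write(15)): arr=[24 1 15 _ _] head=0 tail=3 count=3
After op 4 (write(16)): arr=[24 1 15 16 _] head=0 tail=4 count=4
After op 5 (read()): arr=[24 1 15 16 _] head=1 tail=4 count=3
After op 6 (write(11)): arr=[24 1 15 16 11] head=1 tail=0 count=4
After op 7 (write(10)): arr=[10 1 15 16 11] head=1 tail=1 count=5
After op 8 (write(6)): arr=[10 6 15 16 11] head=2 tail=2 count=5
After op 9 (write(22)): arr=[10 6 22 16 11] head=3 tail=3 count=5
After op 10 (write(8)): arr=[10 6 22 8 11] head=4 tail=4 count=5
After op 11 (write(4)): arr=[10 6 22 8 4] head=0 tail=0 count=5
After op 12 (write(2)): arr=[2 6 22 8 4] head=1 tail=1 count=5
After op 13 (peek()): arr=[2 6 22 8 4] head=1 tail=1 count=5

Answer: 1 1 5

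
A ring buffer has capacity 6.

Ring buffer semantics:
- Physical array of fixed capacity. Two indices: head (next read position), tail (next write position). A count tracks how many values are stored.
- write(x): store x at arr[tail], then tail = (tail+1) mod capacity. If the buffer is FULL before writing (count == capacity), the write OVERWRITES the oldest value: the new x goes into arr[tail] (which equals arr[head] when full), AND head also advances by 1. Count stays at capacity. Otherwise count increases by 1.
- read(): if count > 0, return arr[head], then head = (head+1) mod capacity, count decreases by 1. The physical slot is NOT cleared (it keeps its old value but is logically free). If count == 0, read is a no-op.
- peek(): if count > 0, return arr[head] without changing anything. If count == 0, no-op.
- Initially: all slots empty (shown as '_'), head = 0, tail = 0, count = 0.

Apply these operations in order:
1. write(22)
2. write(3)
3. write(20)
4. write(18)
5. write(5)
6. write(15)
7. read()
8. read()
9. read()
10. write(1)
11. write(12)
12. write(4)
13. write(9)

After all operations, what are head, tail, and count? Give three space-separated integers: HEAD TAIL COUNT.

Answer: 4 4 6

Derivation:
After op 1 (write(22)): arr=[22 _ _ _ _ _] head=0 tail=1 count=1
After op 2 (write(3)): arr=[22 3 _ _ _ _] head=0 tail=2 count=2
After op 3 (write(20)): arr=[22 3 20 _ _ _] head=0 tail=3 count=3
After op 4 (write(18)): arr=[22 3 20 18 _ _] head=0 tail=4 count=4
After op 5 (write(5)): arr=[22 3 20 18 5 _] head=0 tail=5 count=5
After op 6 (write(15)): arr=[22 3 20 18 5 15] head=0 tail=0 count=6
After op 7 (read()): arr=[22 3 20 18 5 15] head=1 tail=0 count=5
After op 8 (read()): arr=[22 3 20 18 5 15] head=2 tail=0 count=4
After op 9 (read()): arr=[22 3 20 18 5 15] head=3 tail=0 count=3
After op 10 (write(1)): arr=[1 3 20 18 5 15] head=3 tail=1 count=4
After op 11 (write(12)): arr=[1 12 20 18 5 15] head=3 tail=2 count=5
After op 12 (write(4)): arr=[1 12 4 18 5 15] head=3 tail=3 count=6
After op 13 (write(9)): arr=[1 12 4 9 5 15] head=4 tail=4 count=6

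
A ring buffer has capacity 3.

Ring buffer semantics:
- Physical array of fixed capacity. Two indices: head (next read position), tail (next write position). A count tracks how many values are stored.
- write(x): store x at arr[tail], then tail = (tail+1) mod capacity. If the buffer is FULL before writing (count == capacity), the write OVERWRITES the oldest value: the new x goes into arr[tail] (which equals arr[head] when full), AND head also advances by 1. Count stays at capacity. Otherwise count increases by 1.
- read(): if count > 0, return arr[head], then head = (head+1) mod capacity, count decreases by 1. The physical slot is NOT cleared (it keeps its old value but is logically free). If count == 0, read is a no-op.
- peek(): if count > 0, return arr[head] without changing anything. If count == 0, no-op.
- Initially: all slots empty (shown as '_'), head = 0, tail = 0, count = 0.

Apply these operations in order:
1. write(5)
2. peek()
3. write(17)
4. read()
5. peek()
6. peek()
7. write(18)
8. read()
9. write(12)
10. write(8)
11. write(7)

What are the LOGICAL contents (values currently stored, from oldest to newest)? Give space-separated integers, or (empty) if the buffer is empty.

Answer: 12 8 7

Derivation:
After op 1 (write(5)): arr=[5 _ _] head=0 tail=1 count=1
After op 2 (peek()): arr=[5 _ _] head=0 tail=1 count=1
After op 3 (write(17)): arr=[5 17 _] head=0 tail=2 count=2
After op 4 (read()): arr=[5 17 _] head=1 tail=2 count=1
After op 5 (peek()): arr=[5 17 _] head=1 tail=2 count=1
After op 6 (peek()): arr=[5 17 _] head=1 tail=2 count=1
After op 7 (write(18)): arr=[5 17 18] head=1 tail=0 count=2
After op 8 (read()): arr=[5 17 18] head=2 tail=0 count=1
After op 9 (write(12)): arr=[12 17 18] head=2 tail=1 count=2
After op 10 (write(8)): arr=[12 8 18] head=2 tail=2 count=3
After op 11 (write(7)): arr=[12 8 7] head=0 tail=0 count=3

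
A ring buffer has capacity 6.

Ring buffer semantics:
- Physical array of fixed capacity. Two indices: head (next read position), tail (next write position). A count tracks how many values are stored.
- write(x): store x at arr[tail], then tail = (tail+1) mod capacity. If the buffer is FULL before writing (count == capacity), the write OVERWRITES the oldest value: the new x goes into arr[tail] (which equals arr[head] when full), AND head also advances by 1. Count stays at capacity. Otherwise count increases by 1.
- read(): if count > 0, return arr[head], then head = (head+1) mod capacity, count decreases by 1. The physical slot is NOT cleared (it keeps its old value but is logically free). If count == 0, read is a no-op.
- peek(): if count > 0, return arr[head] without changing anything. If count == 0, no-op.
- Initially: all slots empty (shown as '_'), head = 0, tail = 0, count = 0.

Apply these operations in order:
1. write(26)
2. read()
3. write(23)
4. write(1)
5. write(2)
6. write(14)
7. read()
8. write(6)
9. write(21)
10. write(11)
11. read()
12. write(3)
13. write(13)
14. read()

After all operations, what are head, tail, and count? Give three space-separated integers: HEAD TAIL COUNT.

Answer: 5 4 5

Derivation:
After op 1 (write(26)): arr=[26 _ _ _ _ _] head=0 tail=1 count=1
After op 2 (read()): arr=[26 _ _ _ _ _] head=1 tail=1 count=0
After op 3 (write(23)): arr=[26 23 _ _ _ _] head=1 tail=2 count=1
After op 4 (write(1)): arr=[26 23 1 _ _ _] head=1 tail=3 count=2
After op 5 (write(2)): arr=[26 23 1 2 _ _] head=1 tail=4 count=3
After op 6 (write(14)): arr=[26 23 1 2 14 _] head=1 tail=5 count=4
After op 7 (read()): arr=[26 23 1 2 14 _] head=2 tail=5 count=3
After op 8 (write(6)): arr=[26 23 1 2 14 6] head=2 tail=0 count=4
After op 9 (write(21)): arr=[21 23 1 2 14 6] head=2 tail=1 count=5
After op 10 (write(11)): arr=[21 11 1 2 14 6] head=2 tail=2 count=6
After op 11 (read()): arr=[21 11 1 2 14 6] head=3 tail=2 count=5
After op 12 (write(3)): arr=[21 11 3 2 14 6] head=3 tail=3 count=6
After op 13 (write(13)): arr=[21 11 3 13 14 6] head=4 tail=4 count=6
After op 14 (read()): arr=[21 11 3 13 14 6] head=5 tail=4 count=5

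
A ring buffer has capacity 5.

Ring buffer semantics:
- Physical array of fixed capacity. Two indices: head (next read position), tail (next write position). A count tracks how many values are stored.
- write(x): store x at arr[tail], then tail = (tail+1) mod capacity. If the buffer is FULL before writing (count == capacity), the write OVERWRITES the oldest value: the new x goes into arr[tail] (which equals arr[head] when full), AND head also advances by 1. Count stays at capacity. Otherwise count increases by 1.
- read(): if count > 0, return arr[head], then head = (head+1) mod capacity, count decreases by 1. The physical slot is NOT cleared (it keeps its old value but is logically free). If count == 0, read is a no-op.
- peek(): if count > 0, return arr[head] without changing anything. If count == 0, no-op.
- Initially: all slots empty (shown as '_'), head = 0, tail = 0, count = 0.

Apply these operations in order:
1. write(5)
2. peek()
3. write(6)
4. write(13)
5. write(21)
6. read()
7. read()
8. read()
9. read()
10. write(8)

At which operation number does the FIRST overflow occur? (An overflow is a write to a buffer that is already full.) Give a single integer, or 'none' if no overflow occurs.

Answer: none

Derivation:
After op 1 (write(5)): arr=[5 _ _ _ _] head=0 tail=1 count=1
After op 2 (peek()): arr=[5 _ _ _ _] head=0 tail=1 count=1
After op 3 (write(6)): arr=[5 6 _ _ _] head=0 tail=2 count=2
After op 4 (write(13)): arr=[5 6 13 _ _] head=0 tail=3 count=3
After op 5 (write(21)): arr=[5 6 13 21 _] head=0 tail=4 count=4
After op 6 (read()): arr=[5 6 13 21 _] head=1 tail=4 count=3
After op 7 (read()): arr=[5 6 13 21 _] head=2 tail=4 count=2
After op 8 (read()): arr=[5 6 13 21 _] head=3 tail=4 count=1
After op 9 (read()): arr=[5 6 13 21 _] head=4 tail=4 count=0
After op 10 (write(8)): arr=[5 6 13 21 8] head=4 tail=0 count=1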